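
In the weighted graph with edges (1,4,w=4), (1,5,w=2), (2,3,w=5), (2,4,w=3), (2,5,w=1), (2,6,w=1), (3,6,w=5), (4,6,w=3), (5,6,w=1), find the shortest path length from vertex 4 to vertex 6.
3 (path: 4 -> 6; weights 3 = 3)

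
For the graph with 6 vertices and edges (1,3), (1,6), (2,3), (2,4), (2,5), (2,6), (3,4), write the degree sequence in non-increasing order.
[4, 3, 2, 2, 2, 1] (degrees: deg(1)=2, deg(2)=4, deg(3)=3, deg(4)=2, deg(5)=1, deg(6)=2)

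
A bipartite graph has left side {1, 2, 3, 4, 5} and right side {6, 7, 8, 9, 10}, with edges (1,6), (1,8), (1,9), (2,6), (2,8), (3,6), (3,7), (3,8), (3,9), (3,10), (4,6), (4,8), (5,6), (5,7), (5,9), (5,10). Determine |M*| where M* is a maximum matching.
5 (matching: (1,9), (2,8), (3,10), (4,6), (5,7); upper bound min(|L|,|R|) = min(5,5) = 5)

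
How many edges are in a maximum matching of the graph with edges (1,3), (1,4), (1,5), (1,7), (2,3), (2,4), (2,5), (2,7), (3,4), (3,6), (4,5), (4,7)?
3 (matching: (1,5), (3,6), (4,7); upper bound floor(n/2) = floor(7/2) = 3)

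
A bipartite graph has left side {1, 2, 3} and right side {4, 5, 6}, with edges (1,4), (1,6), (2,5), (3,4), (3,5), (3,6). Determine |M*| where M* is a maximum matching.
3 (matching: (1,6), (2,5), (3,4); upper bound min(|L|,|R|) = min(3,3) = 3)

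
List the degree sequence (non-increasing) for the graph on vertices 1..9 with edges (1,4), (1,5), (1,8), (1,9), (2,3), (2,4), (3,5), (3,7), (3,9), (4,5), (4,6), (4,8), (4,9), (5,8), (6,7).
[6, 4, 4, 4, 3, 3, 2, 2, 2] (degrees: deg(1)=4, deg(2)=2, deg(3)=4, deg(4)=6, deg(5)=4, deg(6)=2, deg(7)=2, deg(8)=3, deg(9)=3)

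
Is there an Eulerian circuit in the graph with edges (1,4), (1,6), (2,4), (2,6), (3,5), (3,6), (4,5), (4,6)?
Yes (the graph is connected and all 6 vertices have even degree)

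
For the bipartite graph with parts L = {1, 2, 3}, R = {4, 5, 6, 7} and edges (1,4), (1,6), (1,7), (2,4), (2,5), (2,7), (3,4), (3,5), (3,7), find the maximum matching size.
3 (matching: (1,6), (2,7), (3,5); upper bound min(|L|,|R|) = min(3,4) = 3)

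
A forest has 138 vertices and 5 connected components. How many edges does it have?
133 (Each of the 5 component trees on V_i vertices has V_i - 1 edges; summing gives V - C = 138 - 5 = 133)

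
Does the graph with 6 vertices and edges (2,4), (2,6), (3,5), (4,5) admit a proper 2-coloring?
Yes. Partition: {1, 2, 5}, {3, 4, 6}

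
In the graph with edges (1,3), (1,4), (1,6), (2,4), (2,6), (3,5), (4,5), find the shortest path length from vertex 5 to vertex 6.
3 (path: 5 -> 4 -> 2 -> 6, 3 edges)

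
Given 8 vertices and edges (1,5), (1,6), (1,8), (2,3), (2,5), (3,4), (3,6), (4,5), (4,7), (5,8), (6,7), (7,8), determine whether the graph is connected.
Yes (BFS from 1 visits [1, 5, 6, 8, 2, 4, 3, 7] — all 8 vertices reached)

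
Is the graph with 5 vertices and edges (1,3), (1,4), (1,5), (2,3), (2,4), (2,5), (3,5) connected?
Yes (BFS from 1 visits [1, 3, 4, 5, 2] — all 5 vertices reached)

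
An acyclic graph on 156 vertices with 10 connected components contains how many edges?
146 (Each of the 10 component trees on V_i vertices has V_i - 1 edges; summing gives V - C = 156 - 10 = 146)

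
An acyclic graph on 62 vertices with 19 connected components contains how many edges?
43 (Each of the 19 component trees on V_i vertices has V_i - 1 edges; summing gives V - C = 62 - 19 = 43)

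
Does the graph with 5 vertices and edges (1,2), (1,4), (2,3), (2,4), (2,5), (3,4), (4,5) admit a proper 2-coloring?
No (odd cycle of length 3: 4 -> 1 -> 2 -> 4)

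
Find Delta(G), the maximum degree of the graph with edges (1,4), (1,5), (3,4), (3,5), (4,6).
3 (attained at vertex 4)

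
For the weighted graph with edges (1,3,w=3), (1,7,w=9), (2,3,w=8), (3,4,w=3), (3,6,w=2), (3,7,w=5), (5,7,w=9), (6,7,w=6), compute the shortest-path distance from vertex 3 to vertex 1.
3 (path: 3 -> 1; weights 3 = 3)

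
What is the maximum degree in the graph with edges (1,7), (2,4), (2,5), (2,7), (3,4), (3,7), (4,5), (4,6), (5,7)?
4 (attained at vertices 4, 7)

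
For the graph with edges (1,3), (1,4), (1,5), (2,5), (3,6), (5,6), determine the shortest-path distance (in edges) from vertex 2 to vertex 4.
3 (path: 2 -> 5 -> 1 -> 4, 3 edges)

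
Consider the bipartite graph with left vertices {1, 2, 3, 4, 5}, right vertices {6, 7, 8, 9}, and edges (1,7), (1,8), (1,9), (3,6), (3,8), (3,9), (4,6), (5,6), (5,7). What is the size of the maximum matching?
4 (matching: (1,9), (3,8), (4,6), (5,7); upper bound min(|L|,|R|) = min(5,4) = 4)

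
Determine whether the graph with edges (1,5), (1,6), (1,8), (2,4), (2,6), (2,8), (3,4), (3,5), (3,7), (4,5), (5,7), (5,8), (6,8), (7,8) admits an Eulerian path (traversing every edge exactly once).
No (8 vertices have odd degree: {1, 2, 3, 4, 5, 6, 7, 8}; Eulerian path requires 0 or 2)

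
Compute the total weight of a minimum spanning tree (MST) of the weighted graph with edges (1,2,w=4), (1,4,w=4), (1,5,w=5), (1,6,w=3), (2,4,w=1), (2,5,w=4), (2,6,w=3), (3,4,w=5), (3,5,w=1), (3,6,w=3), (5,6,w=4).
11 (MST edges: (1,6,w=3), (2,4,w=1), (2,6,w=3), (3,5,w=1), (3,6,w=3); sum of weights 3 + 1 + 3 + 1 + 3 = 11)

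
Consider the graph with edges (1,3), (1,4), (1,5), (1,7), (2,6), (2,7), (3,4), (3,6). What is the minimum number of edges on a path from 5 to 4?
2 (path: 5 -> 1 -> 4, 2 edges)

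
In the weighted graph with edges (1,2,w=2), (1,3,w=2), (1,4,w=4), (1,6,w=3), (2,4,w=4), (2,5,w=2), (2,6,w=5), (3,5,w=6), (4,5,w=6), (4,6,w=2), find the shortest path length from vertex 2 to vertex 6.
5 (path: 2 -> 6; weights 5 = 5)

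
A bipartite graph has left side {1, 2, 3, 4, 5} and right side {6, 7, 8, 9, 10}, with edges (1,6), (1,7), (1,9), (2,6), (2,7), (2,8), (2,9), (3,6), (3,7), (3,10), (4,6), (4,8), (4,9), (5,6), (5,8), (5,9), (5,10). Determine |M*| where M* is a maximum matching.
5 (matching: (1,9), (2,8), (3,7), (4,6), (5,10); upper bound min(|L|,|R|) = min(5,5) = 5)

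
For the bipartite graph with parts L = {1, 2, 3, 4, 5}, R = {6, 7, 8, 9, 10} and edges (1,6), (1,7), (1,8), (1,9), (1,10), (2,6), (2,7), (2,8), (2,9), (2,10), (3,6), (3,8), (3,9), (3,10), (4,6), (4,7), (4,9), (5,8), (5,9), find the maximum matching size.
5 (matching: (1,10), (2,9), (3,6), (4,7), (5,8); upper bound min(|L|,|R|) = min(5,5) = 5)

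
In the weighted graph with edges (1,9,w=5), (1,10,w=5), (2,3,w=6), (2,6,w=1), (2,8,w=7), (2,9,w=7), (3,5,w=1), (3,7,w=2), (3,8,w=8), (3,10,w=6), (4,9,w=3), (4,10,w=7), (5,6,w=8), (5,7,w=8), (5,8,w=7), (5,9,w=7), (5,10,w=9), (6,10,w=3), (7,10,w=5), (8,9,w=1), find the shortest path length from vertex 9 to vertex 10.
10 (path: 9 -> 1 -> 10; weights 5 + 5 = 10)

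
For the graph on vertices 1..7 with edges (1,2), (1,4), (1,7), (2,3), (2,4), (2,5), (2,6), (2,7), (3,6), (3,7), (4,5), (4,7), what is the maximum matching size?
3 (matching: (2,6), (3,7), (4,5); upper bound floor(n/2) = floor(7/2) = 3)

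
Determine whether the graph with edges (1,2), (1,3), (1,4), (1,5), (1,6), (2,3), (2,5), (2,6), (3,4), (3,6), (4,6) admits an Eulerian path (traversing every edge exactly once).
Yes (the graph is connected and exactly 2 vertices have odd degree: {1, 4}; any Eulerian path must start and end at those)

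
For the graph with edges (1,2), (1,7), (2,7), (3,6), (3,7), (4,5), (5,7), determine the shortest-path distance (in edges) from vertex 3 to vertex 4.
3 (path: 3 -> 7 -> 5 -> 4, 3 edges)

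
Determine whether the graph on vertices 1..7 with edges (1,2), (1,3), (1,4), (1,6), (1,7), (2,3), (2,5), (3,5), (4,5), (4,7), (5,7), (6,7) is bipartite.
No (odd cycle of length 3: 7 -> 1 -> 6 -> 7)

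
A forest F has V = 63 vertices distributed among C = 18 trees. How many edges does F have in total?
45 (Each of the 18 component trees on V_i vertices has V_i - 1 edges; summing gives V - C = 63 - 18 = 45)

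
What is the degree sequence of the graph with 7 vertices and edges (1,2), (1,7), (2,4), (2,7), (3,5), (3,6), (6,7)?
[3, 3, 2, 2, 2, 1, 1] (degrees: deg(1)=2, deg(2)=3, deg(3)=2, deg(4)=1, deg(5)=1, deg(6)=2, deg(7)=3)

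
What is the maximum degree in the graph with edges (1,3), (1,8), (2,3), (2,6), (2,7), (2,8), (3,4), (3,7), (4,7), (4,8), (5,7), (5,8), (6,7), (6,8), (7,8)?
6 (attained at vertices 7, 8)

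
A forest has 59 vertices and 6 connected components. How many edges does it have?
53 (Each of the 6 component trees on V_i vertices has V_i - 1 edges; summing gives V - C = 59 - 6 = 53)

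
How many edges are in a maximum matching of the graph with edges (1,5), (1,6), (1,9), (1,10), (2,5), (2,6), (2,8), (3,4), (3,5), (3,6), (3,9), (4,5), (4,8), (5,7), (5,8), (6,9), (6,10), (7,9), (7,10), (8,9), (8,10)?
5 (matching: (1,9), (2,6), (3,4), (5,7), (8,10); upper bound floor(n/2) = floor(10/2) = 5)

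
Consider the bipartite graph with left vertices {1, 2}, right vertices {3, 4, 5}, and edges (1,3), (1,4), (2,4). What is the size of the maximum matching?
2 (matching: (1,3), (2,4); upper bound min(|L|,|R|) = min(2,3) = 2)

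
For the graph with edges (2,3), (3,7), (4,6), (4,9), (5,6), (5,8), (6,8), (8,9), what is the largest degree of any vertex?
3 (attained at vertices 6, 8)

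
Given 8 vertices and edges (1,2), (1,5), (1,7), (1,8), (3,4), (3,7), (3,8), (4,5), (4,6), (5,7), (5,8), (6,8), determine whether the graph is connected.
Yes (BFS from 1 visits [1, 2, 5, 7, 8, 4, 3, 6] — all 8 vertices reached)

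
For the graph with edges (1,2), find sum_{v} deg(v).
2 (handshake: sum of degrees = 2|E| = 2 x 1 = 2)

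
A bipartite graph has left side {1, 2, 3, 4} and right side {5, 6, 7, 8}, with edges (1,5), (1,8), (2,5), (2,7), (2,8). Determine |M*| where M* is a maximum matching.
2 (matching: (1,8), (2,7); upper bound min(|L|,|R|) = min(4,4) = 4)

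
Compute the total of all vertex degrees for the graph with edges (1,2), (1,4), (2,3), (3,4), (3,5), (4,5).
12 (handshake: sum of degrees = 2|E| = 2 x 6 = 12)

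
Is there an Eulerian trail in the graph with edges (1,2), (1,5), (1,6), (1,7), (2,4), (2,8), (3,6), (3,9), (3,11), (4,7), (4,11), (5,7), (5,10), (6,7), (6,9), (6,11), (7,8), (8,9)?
No (10 vertices have odd degree: {2, 3, 4, 5, 6, 7, 8, 9, 10, 11}; Eulerian path requires 0 or 2)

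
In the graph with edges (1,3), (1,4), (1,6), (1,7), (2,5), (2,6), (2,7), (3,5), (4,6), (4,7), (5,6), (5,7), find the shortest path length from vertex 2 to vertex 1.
2 (path: 2 -> 6 -> 1, 2 edges)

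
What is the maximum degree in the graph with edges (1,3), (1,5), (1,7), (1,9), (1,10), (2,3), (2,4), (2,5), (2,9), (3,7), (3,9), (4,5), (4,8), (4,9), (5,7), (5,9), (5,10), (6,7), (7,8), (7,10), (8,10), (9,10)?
6 (attained at vertices 5, 7, 9)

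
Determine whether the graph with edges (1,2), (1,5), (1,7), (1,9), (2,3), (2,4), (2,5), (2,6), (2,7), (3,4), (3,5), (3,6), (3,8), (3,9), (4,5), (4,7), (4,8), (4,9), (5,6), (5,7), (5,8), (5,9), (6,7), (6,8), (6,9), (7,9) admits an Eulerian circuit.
Yes (the graph is connected and all 9 vertices have even degree)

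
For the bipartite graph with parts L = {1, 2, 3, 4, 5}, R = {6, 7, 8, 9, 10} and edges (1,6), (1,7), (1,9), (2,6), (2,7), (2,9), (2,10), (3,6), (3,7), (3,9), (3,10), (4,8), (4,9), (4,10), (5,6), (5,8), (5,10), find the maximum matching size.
5 (matching: (1,9), (2,10), (3,7), (4,8), (5,6); upper bound min(|L|,|R|) = min(5,5) = 5)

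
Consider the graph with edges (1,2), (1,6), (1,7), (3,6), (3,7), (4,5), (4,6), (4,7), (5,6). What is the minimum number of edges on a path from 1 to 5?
2 (path: 1 -> 6 -> 5, 2 edges)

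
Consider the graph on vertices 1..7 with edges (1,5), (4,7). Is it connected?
No, it has 5 components: {1, 5}, {2}, {3}, {4, 7}, {6}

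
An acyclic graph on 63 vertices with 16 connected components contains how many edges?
47 (Each of the 16 component trees on V_i vertices has V_i - 1 edges; summing gives V - C = 63 - 16 = 47)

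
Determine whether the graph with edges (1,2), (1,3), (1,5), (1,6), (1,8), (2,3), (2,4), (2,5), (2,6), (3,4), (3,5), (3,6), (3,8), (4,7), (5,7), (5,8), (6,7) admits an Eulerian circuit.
No (6 vertices have odd degree: {1, 2, 4, 5, 7, 8}; Eulerian circuit requires 0)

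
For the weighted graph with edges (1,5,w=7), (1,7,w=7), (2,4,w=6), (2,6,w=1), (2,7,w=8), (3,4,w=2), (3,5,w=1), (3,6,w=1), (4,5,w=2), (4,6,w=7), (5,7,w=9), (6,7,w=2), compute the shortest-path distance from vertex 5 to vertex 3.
1 (path: 5 -> 3; weights 1 = 1)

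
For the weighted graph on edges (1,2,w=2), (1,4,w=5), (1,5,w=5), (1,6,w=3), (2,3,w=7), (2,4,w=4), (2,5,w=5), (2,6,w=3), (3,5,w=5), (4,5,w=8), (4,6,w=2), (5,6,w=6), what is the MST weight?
17 (MST edges: (1,2,w=2), (1,5,w=5), (1,6,w=3), (3,5,w=5), (4,6,w=2); sum of weights 2 + 5 + 3 + 5 + 2 = 17)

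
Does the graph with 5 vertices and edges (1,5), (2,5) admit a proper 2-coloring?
Yes. Partition: {1, 2, 3, 4}, {5}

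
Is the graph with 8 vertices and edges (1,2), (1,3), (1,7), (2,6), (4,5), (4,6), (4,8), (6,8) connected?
Yes (BFS from 1 visits [1, 2, 3, 7, 6, 4, 8, 5] — all 8 vertices reached)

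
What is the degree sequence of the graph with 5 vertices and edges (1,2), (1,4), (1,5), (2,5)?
[3, 2, 2, 1, 0] (degrees: deg(1)=3, deg(2)=2, deg(3)=0, deg(4)=1, deg(5)=2)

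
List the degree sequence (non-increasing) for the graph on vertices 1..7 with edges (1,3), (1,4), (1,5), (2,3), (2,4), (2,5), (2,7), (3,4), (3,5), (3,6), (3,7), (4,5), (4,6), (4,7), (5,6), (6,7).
[6, 6, 5, 4, 4, 4, 3] (degrees: deg(1)=3, deg(2)=4, deg(3)=6, deg(4)=6, deg(5)=5, deg(6)=4, deg(7)=4)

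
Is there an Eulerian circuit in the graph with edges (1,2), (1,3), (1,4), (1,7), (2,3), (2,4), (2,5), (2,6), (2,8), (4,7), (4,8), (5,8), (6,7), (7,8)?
Yes (the graph is connected and all 8 vertices have even degree)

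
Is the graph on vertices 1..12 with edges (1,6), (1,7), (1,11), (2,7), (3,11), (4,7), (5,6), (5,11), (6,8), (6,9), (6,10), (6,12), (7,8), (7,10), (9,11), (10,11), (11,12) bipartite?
Yes. Partition: {1, 2, 3, 4, 5, 8, 9, 10, 12}, {6, 7, 11}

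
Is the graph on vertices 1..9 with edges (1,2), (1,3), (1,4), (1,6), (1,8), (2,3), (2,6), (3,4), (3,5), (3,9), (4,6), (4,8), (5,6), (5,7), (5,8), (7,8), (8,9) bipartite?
No (odd cycle of length 3: 6 -> 1 -> 2 -> 6)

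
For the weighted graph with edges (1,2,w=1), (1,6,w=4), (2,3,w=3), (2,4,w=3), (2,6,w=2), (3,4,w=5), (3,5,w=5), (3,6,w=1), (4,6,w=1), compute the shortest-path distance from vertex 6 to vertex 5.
6 (path: 6 -> 3 -> 5; weights 1 + 5 = 6)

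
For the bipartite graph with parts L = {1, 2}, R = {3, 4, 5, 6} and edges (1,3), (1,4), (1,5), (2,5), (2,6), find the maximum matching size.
2 (matching: (1,5), (2,6); upper bound min(|L|,|R|) = min(2,4) = 2)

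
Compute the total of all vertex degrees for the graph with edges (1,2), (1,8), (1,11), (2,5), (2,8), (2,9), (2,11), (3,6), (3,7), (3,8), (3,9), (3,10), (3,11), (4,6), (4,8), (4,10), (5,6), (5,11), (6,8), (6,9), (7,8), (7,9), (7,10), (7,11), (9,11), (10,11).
52 (handshake: sum of degrees = 2|E| = 2 x 26 = 52)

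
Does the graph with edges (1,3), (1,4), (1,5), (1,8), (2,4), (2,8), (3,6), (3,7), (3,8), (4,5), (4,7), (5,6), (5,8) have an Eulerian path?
Yes — and in fact it has an Eulerian circuit (the graph is connected and all 8 vertices have even degree)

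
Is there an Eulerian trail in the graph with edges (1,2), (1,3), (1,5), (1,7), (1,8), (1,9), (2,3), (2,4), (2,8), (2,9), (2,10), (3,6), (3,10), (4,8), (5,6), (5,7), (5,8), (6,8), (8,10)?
Yes (the graph is connected and exactly 2 vertices have odd degree: {6, 10}; any Eulerian path must start and end at those)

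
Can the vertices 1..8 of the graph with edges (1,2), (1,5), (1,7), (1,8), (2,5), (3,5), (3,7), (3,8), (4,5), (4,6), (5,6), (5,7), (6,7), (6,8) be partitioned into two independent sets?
No (odd cycle of length 3: 5 -> 1 -> 2 -> 5)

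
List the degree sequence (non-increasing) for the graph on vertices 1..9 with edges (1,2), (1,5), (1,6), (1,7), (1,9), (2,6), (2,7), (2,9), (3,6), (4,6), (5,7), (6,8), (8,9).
[5, 5, 4, 3, 3, 2, 2, 1, 1] (degrees: deg(1)=5, deg(2)=4, deg(3)=1, deg(4)=1, deg(5)=2, deg(6)=5, deg(7)=3, deg(8)=2, deg(9)=3)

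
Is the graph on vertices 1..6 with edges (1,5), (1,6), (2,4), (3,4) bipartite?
Yes. Partition: {1, 2, 3}, {4, 5, 6}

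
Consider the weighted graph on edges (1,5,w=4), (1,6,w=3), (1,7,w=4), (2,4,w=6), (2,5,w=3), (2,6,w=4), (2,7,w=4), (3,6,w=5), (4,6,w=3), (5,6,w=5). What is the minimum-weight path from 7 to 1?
4 (path: 7 -> 1; weights 4 = 4)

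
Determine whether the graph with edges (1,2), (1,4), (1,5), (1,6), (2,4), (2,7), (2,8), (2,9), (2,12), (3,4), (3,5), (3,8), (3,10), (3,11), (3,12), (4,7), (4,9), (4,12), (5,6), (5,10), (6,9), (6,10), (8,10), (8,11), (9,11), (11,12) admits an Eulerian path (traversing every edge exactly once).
Yes — and in fact it has an Eulerian circuit (the graph is connected and all 12 vertices have even degree)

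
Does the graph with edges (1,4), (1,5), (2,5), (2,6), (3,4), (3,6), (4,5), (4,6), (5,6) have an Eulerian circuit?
Yes (the graph is connected and all 6 vertices have even degree)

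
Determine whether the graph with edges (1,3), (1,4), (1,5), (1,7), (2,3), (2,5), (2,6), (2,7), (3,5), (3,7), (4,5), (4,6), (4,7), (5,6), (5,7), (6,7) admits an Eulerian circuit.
Yes (the graph is connected and all 7 vertices have even degree)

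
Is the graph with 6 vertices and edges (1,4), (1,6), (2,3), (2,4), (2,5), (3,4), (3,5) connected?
Yes (BFS from 1 visits [1, 4, 6, 2, 3, 5] — all 6 vertices reached)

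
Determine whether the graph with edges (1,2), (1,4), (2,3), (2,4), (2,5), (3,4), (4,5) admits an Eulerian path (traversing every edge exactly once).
Yes — and in fact it has an Eulerian circuit (the graph is connected and all 5 vertices have even degree)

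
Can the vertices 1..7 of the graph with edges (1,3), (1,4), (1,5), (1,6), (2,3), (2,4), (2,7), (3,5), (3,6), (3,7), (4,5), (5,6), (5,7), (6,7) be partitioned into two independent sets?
No (odd cycle of length 3: 4 -> 1 -> 5 -> 4)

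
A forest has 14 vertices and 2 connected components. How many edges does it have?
12 (Each of the 2 component trees on V_i vertices has V_i - 1 edges; summing gives V - C = 14 - 2 = 12)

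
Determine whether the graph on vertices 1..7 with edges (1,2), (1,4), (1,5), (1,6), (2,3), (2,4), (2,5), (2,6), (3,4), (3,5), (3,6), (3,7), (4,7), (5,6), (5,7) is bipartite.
No (odd cycle of length 3: 5 -> 1 -> 2 -> 5)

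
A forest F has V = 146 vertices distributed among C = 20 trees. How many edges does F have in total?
126 (Each of the 20 component trees on V_i vertices has V_i - 1 edges; summing gives V - C = 146 - 20 = 126)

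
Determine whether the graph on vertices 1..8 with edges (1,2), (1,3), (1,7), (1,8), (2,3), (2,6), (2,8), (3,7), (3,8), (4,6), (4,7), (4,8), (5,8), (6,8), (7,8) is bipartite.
No (odd cycle of length 3: 7 -> 1 -> 3 -> 7)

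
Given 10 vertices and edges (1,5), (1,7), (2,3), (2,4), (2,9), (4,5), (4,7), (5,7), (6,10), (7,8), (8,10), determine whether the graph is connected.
Yes (BFS from 1 visits [1, 5, 7, 4, 8, 2, 10, 3, 9, 6] — all 10 vertices reached)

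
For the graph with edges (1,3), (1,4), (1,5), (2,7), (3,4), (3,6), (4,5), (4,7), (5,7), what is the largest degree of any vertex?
4 (attained at vertex 4)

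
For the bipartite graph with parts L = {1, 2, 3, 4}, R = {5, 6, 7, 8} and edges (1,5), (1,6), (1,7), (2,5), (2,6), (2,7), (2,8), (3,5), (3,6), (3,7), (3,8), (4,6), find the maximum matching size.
4 (matching: (1,7), (2,8), (3,5), (4,6); upper bound min(|L|,|R|) = min(4,4) = 4)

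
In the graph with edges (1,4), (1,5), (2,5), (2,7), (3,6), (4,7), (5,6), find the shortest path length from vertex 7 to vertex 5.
2 (path: 7 -> 2 -> 5, 2 edges)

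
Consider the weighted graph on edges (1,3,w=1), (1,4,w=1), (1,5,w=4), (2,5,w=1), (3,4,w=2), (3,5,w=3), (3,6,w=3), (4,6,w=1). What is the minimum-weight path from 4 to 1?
1 (path: 4 -> 1; weights 1 = 1)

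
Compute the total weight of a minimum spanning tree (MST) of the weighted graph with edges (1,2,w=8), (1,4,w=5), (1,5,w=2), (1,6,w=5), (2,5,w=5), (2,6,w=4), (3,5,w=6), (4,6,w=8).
22 (MST edges: (1,4,w=5), (1,5,w=2), (1,6,w=5), (2,6,w=4), (3,5,w=6); sum of weights 5 + 2 + 5 + 4 + 6 = 22)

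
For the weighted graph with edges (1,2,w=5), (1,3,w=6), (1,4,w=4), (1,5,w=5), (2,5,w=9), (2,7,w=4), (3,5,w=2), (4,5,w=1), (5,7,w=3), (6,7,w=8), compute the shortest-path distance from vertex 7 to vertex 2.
4 (path: 7 -> 2; weights 4 = 4)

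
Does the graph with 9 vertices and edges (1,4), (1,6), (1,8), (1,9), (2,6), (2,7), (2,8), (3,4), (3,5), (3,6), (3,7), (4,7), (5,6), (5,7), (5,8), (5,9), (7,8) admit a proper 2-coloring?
No (odd cycle of length 5: 7 -> 4 -> 1 -> 9 -> 5 -> 7)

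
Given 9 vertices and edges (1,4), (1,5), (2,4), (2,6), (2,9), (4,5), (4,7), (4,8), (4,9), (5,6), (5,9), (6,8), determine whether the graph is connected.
No, it has 2 components: {1, 2, 4, 5, 6, 7, 8, 9}, {3}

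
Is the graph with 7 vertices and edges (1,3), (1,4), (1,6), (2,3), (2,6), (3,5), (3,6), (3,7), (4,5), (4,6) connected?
Yes (BFS from 1 visits [1, 3, 4, 6, 2, 5, 7] — all 7 vertices reached)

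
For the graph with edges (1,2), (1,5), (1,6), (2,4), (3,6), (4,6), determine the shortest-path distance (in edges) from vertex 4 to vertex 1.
2 (path: 4 -> 6 -> 1, 2 edges)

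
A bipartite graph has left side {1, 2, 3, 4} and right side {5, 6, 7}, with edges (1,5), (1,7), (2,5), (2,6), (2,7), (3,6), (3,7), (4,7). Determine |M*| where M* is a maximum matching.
3 (matching: (1,7), (2,5), (3,6); upper bound min(|L|,|R|) = min(4,3) = 3)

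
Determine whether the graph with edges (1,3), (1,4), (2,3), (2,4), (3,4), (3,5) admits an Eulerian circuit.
No (2 vertices have odd degree: {4, 5}; Eulerian circuit requires 0)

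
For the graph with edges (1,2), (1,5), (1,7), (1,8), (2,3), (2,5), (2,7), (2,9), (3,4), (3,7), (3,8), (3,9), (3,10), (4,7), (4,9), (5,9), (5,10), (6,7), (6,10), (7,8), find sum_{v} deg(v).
40 (handshake: sum of degrees = 2|E| = 2 x 20 = 40)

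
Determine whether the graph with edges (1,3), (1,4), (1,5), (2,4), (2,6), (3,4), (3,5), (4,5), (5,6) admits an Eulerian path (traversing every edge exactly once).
Yes (the graph is connected and exactly 2 vertices have odd degree: {1, 3}; any Eulerian path must start and end at those)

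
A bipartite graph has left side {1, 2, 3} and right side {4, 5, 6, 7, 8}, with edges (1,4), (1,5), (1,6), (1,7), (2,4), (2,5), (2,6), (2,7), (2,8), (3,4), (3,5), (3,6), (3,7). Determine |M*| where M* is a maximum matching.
3 (matching: (1,7), (2,8), (3,6); upper bound min(|L|,|R|) = min(3,5) = 3)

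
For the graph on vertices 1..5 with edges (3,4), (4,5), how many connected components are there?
3 (components: {1}, {2}, {3, 4, 5})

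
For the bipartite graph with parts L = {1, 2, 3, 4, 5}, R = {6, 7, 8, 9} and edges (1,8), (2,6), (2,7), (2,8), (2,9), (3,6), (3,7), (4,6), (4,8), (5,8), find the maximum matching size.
4 (matching: (1,8), (2,9), (3,7), (4,6); upper bound min(|L|,|R|) = min(5,4) = 4)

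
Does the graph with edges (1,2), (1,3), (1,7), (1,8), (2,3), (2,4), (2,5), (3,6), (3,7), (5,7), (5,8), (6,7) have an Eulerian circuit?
No (2 vertices have odd degree: {4, 5}; Eulerian circuit requires 0)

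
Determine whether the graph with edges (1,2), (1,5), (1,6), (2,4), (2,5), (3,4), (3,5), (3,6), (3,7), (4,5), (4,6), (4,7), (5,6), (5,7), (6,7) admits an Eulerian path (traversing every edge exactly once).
No (4 vertices have odd degree: {1, 2, 4, 6}; Eulerian path requires 0 or 2)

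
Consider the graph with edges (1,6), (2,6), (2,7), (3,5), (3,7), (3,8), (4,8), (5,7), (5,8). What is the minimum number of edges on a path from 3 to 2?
2 (path: 3 -> 7 -> 2, 2 edges)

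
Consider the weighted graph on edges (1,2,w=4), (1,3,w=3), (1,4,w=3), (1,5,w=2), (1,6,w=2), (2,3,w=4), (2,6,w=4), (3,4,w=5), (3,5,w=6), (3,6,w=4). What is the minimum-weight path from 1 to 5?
2 (path: 1 -> 5; weights 2 = 2)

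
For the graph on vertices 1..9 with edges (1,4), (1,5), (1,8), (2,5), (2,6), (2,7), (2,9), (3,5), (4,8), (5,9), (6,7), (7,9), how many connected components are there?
1 (components: {1, 2, 3, 4, 5, 6, 7, 8, 9})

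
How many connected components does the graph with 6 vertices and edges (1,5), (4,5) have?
4 (components: {1, 4, 5}, {2}, {3}, {6})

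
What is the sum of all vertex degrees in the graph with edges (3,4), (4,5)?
4 (handshake: sum of degrees = 2|E| = 2 x 2 = 4)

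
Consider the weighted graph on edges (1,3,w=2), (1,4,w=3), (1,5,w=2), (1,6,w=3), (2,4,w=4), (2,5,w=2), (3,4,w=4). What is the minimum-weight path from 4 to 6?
6 (path: 4 -> 1 -> 6; weights 3 + 3 = 6)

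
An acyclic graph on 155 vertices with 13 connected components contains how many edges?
142 (Each of the 13 component trees on V_i vertices has V_i - 1 edges; summing gives V - C = 155 - 13 = 142)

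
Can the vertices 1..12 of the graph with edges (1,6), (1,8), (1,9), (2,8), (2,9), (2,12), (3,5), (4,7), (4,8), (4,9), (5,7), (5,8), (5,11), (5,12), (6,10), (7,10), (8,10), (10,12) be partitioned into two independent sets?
Yes. Partition: {1, 2, 4, 5, 10}, {3, 6, 7, 8, 9, 11, 12}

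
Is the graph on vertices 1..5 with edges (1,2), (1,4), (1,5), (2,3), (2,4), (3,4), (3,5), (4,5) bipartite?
No (odd cycle of length 3: 4 -> 1 -> 5 -> 4)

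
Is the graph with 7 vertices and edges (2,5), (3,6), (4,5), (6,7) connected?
No, it has 3 components: {1}, {2, 4, 5}, {3, 6, 7}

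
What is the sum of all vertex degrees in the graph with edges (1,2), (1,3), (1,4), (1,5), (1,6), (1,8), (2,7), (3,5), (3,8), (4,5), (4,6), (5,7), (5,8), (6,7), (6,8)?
30 (handshake: sum of degrees = 2|E| = 2 x 15 = 30)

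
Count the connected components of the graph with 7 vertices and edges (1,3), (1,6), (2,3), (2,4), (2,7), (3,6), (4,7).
2 (components: {1, 2, 3, 4, 6, 7}, {5})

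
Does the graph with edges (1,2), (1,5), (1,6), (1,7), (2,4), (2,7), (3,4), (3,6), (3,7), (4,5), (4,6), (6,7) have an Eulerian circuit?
No (2 vertices have odd degree: {2, 3}; Eulerian circuit requires 0)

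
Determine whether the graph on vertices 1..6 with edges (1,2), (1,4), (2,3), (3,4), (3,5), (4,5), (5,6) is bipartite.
No (odd cycle of length 5: 3 -> 2 -> 1 -> 4 -> 5 -> 3)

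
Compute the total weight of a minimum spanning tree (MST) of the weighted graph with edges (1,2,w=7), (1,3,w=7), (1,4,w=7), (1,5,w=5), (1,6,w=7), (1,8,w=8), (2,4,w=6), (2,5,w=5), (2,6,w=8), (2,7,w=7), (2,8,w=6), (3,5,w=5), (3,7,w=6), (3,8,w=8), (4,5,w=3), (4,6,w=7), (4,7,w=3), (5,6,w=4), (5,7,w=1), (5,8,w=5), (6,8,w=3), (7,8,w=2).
24 (MST edges: (1,5,w=5), (2,5,w=5), (3,5,w=5), (4,5,w=3), (5,7,w=1), (6,8,w=3), (7,8,w=2); sum of weights 5 + 5 + 5 + 3 + 1 + 3 + 2 = 24)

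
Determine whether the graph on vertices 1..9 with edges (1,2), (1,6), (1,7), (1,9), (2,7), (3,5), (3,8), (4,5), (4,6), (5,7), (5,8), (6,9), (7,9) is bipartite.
No (odd cycle of length 3: 7 -> 1 -> 9 -> 7)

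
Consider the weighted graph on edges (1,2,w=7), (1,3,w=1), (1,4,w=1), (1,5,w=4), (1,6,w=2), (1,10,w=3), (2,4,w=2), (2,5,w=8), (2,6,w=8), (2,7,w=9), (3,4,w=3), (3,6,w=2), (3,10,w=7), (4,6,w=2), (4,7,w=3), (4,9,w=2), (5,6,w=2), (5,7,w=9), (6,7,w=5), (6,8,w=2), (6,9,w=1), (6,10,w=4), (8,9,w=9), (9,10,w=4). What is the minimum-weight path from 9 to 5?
3 (path: 9 -> 6 -> 5; weights 1 + 2 = 3)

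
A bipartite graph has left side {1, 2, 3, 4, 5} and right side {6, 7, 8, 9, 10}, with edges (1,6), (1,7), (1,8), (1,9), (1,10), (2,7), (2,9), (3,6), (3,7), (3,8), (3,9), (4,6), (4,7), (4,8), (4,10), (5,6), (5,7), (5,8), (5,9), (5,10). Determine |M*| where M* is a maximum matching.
5 (matching: (1,10), (2,9), (3,8), (4,7), (5,6); upper bound min(|L|,|R|) = min(5,5) = 5)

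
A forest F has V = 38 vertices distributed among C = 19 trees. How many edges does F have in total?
19 (Each of the 19 component trees on V_i vertices has V_i - 1 edges; summing gives V - C = 38 - 19 = 19)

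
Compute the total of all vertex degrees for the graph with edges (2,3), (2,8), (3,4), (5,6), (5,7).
10 (handshake: sum of degrees = 2|E| = 2 x 5 = 10)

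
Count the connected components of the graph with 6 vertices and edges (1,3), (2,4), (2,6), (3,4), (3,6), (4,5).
1 (components: {1, 2, 3, 4, 5, 6})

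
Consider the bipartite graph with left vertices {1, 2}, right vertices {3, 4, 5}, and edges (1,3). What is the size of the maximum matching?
1 (matching: (1,3); upper bound min(|L|,|R|) = min(2,3) = 2)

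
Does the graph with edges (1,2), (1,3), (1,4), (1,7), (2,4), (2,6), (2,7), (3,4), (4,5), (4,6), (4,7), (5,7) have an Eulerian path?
Yes — and in fact it has an Eulerian circuit (the graph is connected and all 7 vertices have even degree)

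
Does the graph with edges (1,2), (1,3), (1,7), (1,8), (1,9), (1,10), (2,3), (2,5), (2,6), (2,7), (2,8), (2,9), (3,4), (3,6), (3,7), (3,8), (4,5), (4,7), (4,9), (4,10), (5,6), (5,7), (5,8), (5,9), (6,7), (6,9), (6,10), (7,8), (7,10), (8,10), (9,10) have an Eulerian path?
Yes (the graph is connected and exactly 2 vertices have odd degree: {2, 4}; any Eulerian path must start and end at those)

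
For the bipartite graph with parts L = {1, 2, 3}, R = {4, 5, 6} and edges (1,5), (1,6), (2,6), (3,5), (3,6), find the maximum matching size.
2 (matching: (1,6), (3,5); upper bound min(|L|,|R|) = min(3,3) = 3)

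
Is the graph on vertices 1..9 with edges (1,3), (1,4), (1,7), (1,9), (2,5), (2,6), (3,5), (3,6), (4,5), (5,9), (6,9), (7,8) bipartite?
Yes. Partition: {1, 5, 6, 8}, {2, 3, 4, 7, 9}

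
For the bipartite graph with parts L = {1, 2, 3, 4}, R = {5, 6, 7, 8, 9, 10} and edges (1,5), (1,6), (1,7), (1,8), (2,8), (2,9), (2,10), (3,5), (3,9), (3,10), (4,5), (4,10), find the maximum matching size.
4 (matching: (1,7), (2,8), (3,9), (4,10); upper bound min(|L|,|R|) = min(4,6) = 4)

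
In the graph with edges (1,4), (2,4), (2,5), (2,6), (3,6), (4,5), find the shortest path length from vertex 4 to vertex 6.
2 (path: 4 -> 2 -> 6, 2 edges)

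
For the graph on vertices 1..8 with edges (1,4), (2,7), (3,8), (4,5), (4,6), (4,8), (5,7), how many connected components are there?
1 (components: {1, 2, 3, 4, 5, 6, 7, 8})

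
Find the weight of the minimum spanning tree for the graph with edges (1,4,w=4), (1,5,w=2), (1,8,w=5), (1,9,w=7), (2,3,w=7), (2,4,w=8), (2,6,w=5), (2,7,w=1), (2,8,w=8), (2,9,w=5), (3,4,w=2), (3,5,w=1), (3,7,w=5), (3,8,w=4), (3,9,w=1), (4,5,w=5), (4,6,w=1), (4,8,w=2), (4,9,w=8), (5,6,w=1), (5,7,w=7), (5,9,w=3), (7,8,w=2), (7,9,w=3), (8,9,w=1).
10 (MST edges: (1,5,w=2), (2,7,w=1), (3,5,w=1), (3,9,w=1), (4,6,w=1), (5,6,w=1), (7,8,w=2), (8,9,w=1); sum of weights 2 + 1 + 1 + 1 + 1 + 1 + 2 + 1 = 10)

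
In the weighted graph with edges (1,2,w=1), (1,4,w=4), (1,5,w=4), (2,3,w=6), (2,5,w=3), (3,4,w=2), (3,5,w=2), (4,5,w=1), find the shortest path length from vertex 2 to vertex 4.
4 (path: 2 -> 5 -> 4; weights 3 + 1 = 4)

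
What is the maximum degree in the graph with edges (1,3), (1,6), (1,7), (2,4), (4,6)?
3 (attained at vertex 1)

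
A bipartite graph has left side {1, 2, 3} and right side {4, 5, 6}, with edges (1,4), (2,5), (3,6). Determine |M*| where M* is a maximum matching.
3 (matching: (1,4), (2,5), (3,6); upper bound min(|L|,|R|) = min(3,3) = 3)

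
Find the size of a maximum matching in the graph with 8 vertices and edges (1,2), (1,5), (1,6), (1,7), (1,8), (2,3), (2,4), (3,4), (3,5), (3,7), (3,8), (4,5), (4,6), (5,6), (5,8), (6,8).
4 (matching: (1,2), (3,7), (4,6), (5,8); upper bound floor(n/2) = floor(8/2) = 4)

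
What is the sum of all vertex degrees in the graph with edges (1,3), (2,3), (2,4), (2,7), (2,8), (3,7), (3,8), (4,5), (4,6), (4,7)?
20 (handshake: sum of degrees = 2|E| = 2 x 10 = 20)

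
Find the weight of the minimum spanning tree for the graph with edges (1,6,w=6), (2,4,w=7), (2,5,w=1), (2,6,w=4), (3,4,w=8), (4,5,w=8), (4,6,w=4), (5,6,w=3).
22 (MST edges: (1,6,w=6), (2,5,w=1), (3,4,w=8), (4,6,w=4), (5,6,w=3); sum of weights 6 + 1 + 8 + 4 + 3 = 22)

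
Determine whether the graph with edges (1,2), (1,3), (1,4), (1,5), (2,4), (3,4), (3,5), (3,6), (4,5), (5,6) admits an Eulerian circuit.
Yes (the graph is connected and all 6 vertices have even degree)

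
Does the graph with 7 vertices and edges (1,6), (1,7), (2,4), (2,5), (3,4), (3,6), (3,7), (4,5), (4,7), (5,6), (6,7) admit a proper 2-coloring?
No (odd cycle of length 3: 6 -> 1 -> 7 -> 6)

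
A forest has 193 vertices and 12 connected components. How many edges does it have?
181 (Each of the 12 component trees on V_i vertices has V_i - 1 edges; summing gives V - C = 193 - 12 = 181)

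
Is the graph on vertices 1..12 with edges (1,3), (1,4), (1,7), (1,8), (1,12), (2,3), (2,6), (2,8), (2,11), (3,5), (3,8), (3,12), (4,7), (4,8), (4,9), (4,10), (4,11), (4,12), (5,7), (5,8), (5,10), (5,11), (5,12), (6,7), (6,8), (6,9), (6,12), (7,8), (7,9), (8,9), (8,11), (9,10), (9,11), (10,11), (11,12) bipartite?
No (odd cycle of length 3: 4 -> 1 -> 7 -> 4)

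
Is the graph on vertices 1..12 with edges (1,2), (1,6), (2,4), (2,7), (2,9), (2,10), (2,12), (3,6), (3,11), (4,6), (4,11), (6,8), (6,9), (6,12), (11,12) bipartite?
Yes. Partition: {1, 3, 4, 5, 7, 8, 9, 10, 12}, {2, 6, 11}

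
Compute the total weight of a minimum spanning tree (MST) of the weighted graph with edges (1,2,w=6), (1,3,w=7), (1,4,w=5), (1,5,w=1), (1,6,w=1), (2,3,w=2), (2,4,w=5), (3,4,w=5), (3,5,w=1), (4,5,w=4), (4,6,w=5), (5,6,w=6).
9 (MST edges: (1,5,w=1), (1,6,w=1), (2,3,w=2), (3,5,w=1), (4,5,w=4); sum of weights 1 + 1 + 2 + 1 + 4 = 9)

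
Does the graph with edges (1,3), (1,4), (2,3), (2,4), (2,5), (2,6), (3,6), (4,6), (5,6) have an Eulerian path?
Yes (the graph is connected and exactly 2 vertices have odd degree: {3, 4}; any Eulerian path must start and end at those)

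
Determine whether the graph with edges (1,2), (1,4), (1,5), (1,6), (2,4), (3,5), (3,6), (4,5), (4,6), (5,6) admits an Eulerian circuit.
Yes (the graph is connected and all 6 vertices have even degree)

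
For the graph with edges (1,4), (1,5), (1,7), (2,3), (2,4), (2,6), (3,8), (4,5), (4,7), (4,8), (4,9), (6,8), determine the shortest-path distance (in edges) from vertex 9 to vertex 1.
2 (path: 9 -> 4 -> 1, 2 edges)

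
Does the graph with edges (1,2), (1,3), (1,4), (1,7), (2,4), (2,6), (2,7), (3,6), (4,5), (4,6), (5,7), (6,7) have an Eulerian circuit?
Yes (the graph is connected and all 7 vertices have even degree)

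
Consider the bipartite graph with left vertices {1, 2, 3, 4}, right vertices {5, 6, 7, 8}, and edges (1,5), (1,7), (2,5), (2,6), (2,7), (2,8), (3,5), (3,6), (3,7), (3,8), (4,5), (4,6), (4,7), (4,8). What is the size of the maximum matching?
4 (matching: (1,7), (2,8), (3,6), (4,5); upper bound min(|L|,|R|) = min(4,4) = 4)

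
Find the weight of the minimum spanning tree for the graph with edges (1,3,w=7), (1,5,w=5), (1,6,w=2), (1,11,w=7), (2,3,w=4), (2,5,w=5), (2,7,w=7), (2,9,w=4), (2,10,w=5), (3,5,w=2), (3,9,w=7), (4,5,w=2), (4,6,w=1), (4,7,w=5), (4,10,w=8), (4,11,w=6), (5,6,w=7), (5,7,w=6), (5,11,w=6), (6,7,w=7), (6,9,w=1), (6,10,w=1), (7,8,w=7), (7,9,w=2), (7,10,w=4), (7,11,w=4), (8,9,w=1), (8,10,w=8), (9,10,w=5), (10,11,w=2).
18 (MST edges: (1,6,w=2), (2,9,w=4), (3,5,w=2), (4,5,w=2), (4,6,w=1), (6,9,w=1), (6,10,w=1), (7,9,w=2), (8,9,w=1), (10,11,w=2); sum of weights 2 + 4 + 2 + 2 + 1 + 1 + 1 + 2 + 1 + 2 = 18)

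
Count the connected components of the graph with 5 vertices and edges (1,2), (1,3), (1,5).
2 (components: {1, 2, 3, 5}, {4})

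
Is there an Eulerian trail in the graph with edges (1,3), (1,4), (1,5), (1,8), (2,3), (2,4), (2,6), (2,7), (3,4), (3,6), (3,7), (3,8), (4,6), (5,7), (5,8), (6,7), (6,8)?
Yes (the graph is connected and exactly 2 vertices have odd degree: {5, 6}; any Eulerian path must start and end at those)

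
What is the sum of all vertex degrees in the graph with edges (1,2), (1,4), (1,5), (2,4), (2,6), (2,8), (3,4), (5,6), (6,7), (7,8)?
20 (handshake: sum of degrees = 2|E| = 2 x 10 = 20)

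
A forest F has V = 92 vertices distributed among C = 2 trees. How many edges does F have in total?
90 (Each of the 2 component trees on V_i vertices has V_i - 1 edges; summing gives V - C = 92 - 2 = 90)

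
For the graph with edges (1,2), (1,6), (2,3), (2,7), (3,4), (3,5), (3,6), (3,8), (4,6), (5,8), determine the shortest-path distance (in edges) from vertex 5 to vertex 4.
2 (path: 5 -> 3 -> 4, 2 edges)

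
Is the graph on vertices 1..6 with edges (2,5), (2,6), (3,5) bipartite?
Yes. Partition: {1, 2, 3, 4}, {5, 6}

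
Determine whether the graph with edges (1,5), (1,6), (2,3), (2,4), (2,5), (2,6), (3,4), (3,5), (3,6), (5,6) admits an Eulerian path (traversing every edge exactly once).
Yes — and in fact it has an Eulerian circuit (the graph is connected and all 6 vertices have even degree)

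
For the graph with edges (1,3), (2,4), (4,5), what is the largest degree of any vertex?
2 (attained at vertex 4)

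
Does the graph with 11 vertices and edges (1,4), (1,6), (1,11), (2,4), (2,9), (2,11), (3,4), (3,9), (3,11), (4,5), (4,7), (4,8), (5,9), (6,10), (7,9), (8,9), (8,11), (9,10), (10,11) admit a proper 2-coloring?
Yes. Partition: {1, 2, 3, 5, 7, 8, 10}, {4, 6, 9, 11}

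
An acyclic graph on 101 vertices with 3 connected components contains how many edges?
98 (Each of the 3 component trees on V_i vertices has V_i - 1 edges; summing gives V - C = 101 - 3 = 98)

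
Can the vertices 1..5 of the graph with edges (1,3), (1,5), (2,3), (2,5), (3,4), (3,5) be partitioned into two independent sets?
No (odd cycle of length 3: 3 -> 1 -> 5 -> 3)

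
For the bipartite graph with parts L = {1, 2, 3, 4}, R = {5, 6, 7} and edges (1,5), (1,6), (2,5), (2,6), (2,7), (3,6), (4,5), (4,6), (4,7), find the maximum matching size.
3 (matching: (1,6), (2,7), (4,5); upper bound min(|L|,|R|) = min(4,3) = 3)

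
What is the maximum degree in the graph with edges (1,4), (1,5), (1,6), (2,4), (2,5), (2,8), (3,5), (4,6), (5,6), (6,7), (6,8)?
5 (attained at vertex 6)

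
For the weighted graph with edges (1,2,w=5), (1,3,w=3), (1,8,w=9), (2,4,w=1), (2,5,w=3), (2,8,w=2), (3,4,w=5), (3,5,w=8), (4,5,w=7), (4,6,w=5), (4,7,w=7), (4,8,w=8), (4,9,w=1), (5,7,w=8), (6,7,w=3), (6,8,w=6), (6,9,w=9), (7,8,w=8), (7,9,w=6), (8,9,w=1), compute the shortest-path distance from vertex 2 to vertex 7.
8 (path: 2 -> 4 -> 7; weights 1 + 7 = 8)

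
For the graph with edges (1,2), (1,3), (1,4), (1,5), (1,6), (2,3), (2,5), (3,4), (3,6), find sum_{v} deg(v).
18 (handshake: sum of degrees = 2|E| = 2 x 9 = 18)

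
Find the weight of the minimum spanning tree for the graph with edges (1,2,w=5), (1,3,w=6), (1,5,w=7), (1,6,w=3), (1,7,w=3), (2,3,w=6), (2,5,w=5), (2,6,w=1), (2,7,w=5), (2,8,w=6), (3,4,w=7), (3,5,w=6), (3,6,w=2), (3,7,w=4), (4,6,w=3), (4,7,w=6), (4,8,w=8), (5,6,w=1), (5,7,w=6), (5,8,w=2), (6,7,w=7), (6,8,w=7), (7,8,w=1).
13 (MST edges: (1,7,w=3), (2,6,w=1), (3,6,w=2), (4,6,w=3), (5,6,w=1), (5,8,w=2), (7,8,w=1); sum of weights 3 + 1 + 2 + 3 + 1 + 2 + 1 = 13)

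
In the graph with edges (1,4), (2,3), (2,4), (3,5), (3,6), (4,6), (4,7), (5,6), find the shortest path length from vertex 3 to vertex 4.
2 (path: 3 -> 6 -> 4, 2 edges)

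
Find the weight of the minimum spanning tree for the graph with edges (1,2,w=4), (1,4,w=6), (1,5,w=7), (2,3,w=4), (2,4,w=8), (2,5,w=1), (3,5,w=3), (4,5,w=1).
9 (MST edges: (1,2,w=4), (2,5,w=1), (3,5,w=3), (4,5,w=1); sum of weights 4 + 1 + 3 + 1 = 9)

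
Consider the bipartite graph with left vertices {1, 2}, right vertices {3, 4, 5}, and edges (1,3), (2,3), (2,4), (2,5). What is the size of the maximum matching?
2 (matching: (1,3), (2,5); upper bound min(|L|,|R|) = min(2,3) = 2)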